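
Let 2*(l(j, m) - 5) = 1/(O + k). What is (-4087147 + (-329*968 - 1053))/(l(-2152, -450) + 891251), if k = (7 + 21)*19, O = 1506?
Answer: -17961595072/3632759457 ≈ -4.9443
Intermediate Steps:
k = 532 (k = 28*19 = 532)
l(j, m) = 20381/4076 (l(j, m) = 5 + 1/(2*(1506 + 532)) = 5 + (1/2)/2038 = 5 + (1/2)*(1/2038) = 5 + 1/4076 = 20381/4076)
(-4087147 + (-329*968 - 1053))/(l(-2152, -450) + 891251) = (-4087147 + (-329*968 - 1053))/(20381/4076 + 891251) = (-4087147 + (-318472 - 1053))/(3632759457/4076) = (-4087147 - 319525)*(4076/3632759457) = -4406672*4076/3632759457 = -17961595072/3632759457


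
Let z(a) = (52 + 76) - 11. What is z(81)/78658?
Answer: 117/78658 ≈ 0.0014875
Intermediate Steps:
z(a) = 117 (z(a) = 128 - 11 = 117)
z(81)/78658 = 117/78658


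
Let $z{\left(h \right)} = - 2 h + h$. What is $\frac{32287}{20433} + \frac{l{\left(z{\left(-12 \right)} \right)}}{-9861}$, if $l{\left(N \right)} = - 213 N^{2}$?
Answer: $\frac{315034361}{67163271} \approx 4.6906$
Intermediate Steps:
$z{\left(h \right)} = - h$
$\frac{32287}{20433} + \frac{l{\left(z{\left(-12 \right)} \right)}}{-9861} = \frac{32287}{20433} + \frac{\left(-213\right) \left(\left(-1\right) \left(-12\right)\right)^{2}}{-9861} = 32287 \cdot \frac{1}{20433} + - 213 \cdot 12^{2} \left(- \frac{1}{9861}\right) = \frac{32287}{20433} + \left(-213\right) 144 \left(- \frac{1}{9861}\right) = \frac{32287}{20433} - - \frac{10224}{3287} = \frac{32287}{20433} + \frac{10224}{3287} = \frac{315034361}{67163271}$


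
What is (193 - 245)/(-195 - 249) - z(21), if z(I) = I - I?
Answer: 13/111 ≈ 0.11712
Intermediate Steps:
z(I) = 0
(193 - 245)/(-195 - 249) - z(21) = (193 - 245)/(-195 - 249) - 1*0 = -52/(-444) + 0 = -52*(-1/444) + 0 = 13/111 + 0 = 13/111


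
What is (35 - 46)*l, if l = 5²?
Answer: -275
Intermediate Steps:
l = 25
(35 - 46)*l = (35 - 46)*25 = -11*25 = -275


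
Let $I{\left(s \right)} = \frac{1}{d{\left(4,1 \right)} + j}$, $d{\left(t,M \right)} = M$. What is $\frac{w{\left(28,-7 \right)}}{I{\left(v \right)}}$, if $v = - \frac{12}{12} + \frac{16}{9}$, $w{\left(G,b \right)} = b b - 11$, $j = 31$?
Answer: $1216$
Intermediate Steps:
$w{\left(G,b \right)} = -11 + b^{2}$ ($w{\left(G,b \right)} = b^{2} - 11 = -11 + b^{2}$)
$v = \frac{7}{9}$ ($v = \left(-12\right) \frac{1}{12} + 16 \cdot \frac{1}{9} = -1 + \frac{16}{9} = \frac{7}{9} \approx 0.77778$)
$I{\left(s \right)} = \frac{1}{32}$ ($I{\left(s \right)} = \frac{1}{1 + 31} = \frac{1}{32}$)
$\frac{w{\left(28,-7 \right)}}{I{\left(v \right)}} = \left(-11 + \left(-7\right)^{2}\right) \frac{1}{\frac{1}{32}} = \left(-11 + 49\right) 32 = 38 \cdot 32 = 1216$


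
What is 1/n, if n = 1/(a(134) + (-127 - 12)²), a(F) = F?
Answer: 19455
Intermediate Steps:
n = 1/19455 (n = 1/(134 + (-127 - 12)²) = 1/(134 + (-139)²) = 1/(134 + 19321) = 1/19455 ≈ 5.1401e-5)
1/n = 1/(1/19455) = 19455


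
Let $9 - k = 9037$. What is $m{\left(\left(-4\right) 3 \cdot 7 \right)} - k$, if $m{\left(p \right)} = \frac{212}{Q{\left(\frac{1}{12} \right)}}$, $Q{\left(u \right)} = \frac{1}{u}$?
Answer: $\frac{27137}{3} \approx 9045.7$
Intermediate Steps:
$k = -9028$ ($k = 9 - 9037 = -9028$)
$m{\left(p \right)} = \frac{53}{3}$ ($m{\left(p \right)} = \frac{212}{\frac{1}{\frac{1}{12}}} = \frac{212}{12} = 212 \cdot \frac{1}{12} = \frac{53}{3}$)
$m{\left(\left(-4\right) 3 \cdot 7 \right)} - k = \frac{53}{3} - -9028 = \frac{53}{3} + 9028 = \frac{27137}{3}$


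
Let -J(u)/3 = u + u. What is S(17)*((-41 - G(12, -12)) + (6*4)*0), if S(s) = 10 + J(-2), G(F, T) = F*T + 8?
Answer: 2090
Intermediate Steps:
J(u) = -6*u (J(u) = -3*(u + u) = -6*u)
G(F, T) = 8 + F*T
S(s) = 22 (S(s) = 10 - 6*(-2) = 10 + 12 = 22)
S(17)*((-41 - G(12, -12)) + (6*4)*0) = 22*((-41 - (8 + 12*(-12))) + (6*4)*0) = 22*((-41 - (8 - 144)) + 24*0) = 22*((-41 - 1*(-136)) + 0) = 22*((-41 + 136) + 0) = 22*(95 + 0) = 22*95 = 2090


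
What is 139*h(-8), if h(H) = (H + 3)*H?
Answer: 5560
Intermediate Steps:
h(H) = H*(3 + H) (h(H) = (3 + H)*H = H*(3 + H))
139*h(-8) = 139*(-8*(3 - 8)) = 139*(-8*(-5)) = 139*40 = 5560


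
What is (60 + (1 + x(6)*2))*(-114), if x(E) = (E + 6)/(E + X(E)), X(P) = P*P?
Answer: -49134/7 ≈ -7019.1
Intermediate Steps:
X(P) = P²
x(E) = (6 + E)/(E + E²) (x(E) = (E + 6)/(E + E²) = (6 + E)/(E + E²))
(60 + (1 + x(6)*2))*(-114) = (60 + (1 + ((6 + 6)/(6*(1 + 6)))*2))*(-114) = (60 + (1 + ((⅙)*12/7)*2))*(-114) = (60 + (1 + ((⅙)*(⅐)*12)*2))*(-114) = (60 + (1 + (2/7)*2))*(-114) = (60 + (1 + 4/7))*(-114) = (60 + 11/7)*(-114) = (431/7)*(-114) = -49134/7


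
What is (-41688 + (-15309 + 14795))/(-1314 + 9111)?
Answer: -42202/7797 ≈ -5.4126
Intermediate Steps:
(-41688 + (-15309 + 14795))/(-1314 + 9111) = (-41688 - 514)/7797 = -42202*1/7797 = -42202/7797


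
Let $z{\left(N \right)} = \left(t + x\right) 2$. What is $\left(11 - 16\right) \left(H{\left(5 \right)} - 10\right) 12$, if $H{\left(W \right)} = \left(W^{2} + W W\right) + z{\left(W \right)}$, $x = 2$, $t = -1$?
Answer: $-2520$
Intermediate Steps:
$z{\left(N \right)} = 2$ ($z{\left(N \right)} = \left(-1 + 2\right) 2 = 1 \cdot 2 = 2$)
$H{\left(W \right)} = 2 + 2 W^{2}$ ($H{\left(W \right)} = \left(W^{2} + W W\right) + 2 = \left(W^{2} + W^{2}\right) + 2 = 2 W^{2} + 2 = 2 + 2 W^{2}$)
$\left(11 - 16\right) \left(H{\left(5 \right)} - 10\right) 12 = \left(11 - 16\right) \left(\left(2 + 2 \cdot 5^{2}\right) - 10\right) 12 = - 5 \left(\left(2 + 2 \cdot 25\right) - 10\right) 12 = - 5 \left(\left(2 + 50\right) - 10\right) 12 = - 5 \left(52 - 10\right) 12 = \left(-5\right) 42 \cdot 12 = \left(-210\right) 12 = -2520$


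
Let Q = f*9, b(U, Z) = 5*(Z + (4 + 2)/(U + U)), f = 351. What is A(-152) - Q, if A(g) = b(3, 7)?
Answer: -3119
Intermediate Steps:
b(U, Z) = 5*Z + 15/U (b(U, Z) = 5*(Z + 6/((2*U))) = 5*(Z + 6*(1/(2*U))) = 5*(Z + 3/U) = 5*Z + 15/U)
Q = 3159 (Q = 351*9 = 3159)
A(g) = 40 (A(g) = 5*7 + 15/3 = 35 + 15*(⅓) = 35 + 5 = 40)
A(-152) - Q = 40 - 1*3159 = 40 - 3159 = -3119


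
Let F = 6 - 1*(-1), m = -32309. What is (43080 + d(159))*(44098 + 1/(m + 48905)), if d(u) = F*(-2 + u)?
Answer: 32332419219211/16596 ≈ 1.9482e+9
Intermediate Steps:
F = 7 (F = 6 + 1 = 7)
d(u) = -14 + 7*u (d(u) = 7*(-2 + u) = -14 + 7*u)
(43080 + d(159))*(44098 + 1/(m + 48905)) = (43080 + (-14 + 7*159))*(44098 + 1/(-32309 + 48905)) = (43080 + (-14 + 1113))*(44098 + 1/16596) = (43080 + 1099)*(44098 + 1/16596) = 44179*(731850409/16596) = 32332419219211/16596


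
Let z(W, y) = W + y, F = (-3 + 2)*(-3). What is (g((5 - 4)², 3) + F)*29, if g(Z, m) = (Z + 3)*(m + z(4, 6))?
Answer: 1595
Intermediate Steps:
F = 3 (F = -1*(-3) = 3)
g(Z, m) = (3 + Z)*(10 + m) (g(Z, m) = (Z + 3)*(m + (4 + 6)) = (3 + Z)*(m + 10) = (3 + Z)*(10 + m))
(g((5 - 4)², 3) + F)*29 = ((30 + 3*3 + 10*(5 - 4)² + (5 - 4)²*3) + 3)*29 = ((30 + 9 + 10*1² + 1²*3) + 3)*29 = ((30 + 9 + 10*1 + 1*3) + 3)*29 = ((30 + 9 + 10 + 3) + 3)*29 = (52 + 3)*29 = 55*29 = 1595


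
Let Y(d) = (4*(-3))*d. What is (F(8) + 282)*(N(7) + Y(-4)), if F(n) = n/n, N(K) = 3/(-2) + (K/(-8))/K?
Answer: 104993/8 ≈ 13124.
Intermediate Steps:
N(K) = -13/8 (N(K) = 3*(-½) + (K*(-⅛))/K = -3/2 + (-K/8)/K = -3/2 - ⅛ = -13/8)
Y(d) = -12*d
F(n) = 1
(F(8) + 282)*(N(7) + Y(-4)) = (1 + 282)*(-13/8 - 12*(-4)) = 283*(-13/8 + 48) = 283*(371/8) = 104993/8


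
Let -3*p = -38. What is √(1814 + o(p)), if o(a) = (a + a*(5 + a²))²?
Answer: √3241664182/27 ≈ 2108.7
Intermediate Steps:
p = 38/3 (p = -⅓*(-38) = 38/3 ≈ 12.667)
√(1814 + o(p)) = √(1814 + (38/3)²*(6 + (38/3)²)²) = √(1814 + 1444*(6 + 1444/9)²/9) = √(1814 + 1444*(1498/9)²/9) = √(1814 + (1444/9)*(2244004/81)) = √(1814 + 3240341776/729) = √(3241664182/729) = √3241664182/27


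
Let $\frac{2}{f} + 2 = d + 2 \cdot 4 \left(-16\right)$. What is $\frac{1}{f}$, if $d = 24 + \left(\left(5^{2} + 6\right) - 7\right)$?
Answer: $-41$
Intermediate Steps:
$d = 48$ ($d = 24 + \left(\left(25 + 6\right) - 7\right) = 24 + \left(31 - 7\right) = 24 + 24 = 48$)
$f = - \frac{1}{41}$ ($f = \frac{2}{-2 + \left(48 + 2 \cdot 4 \left(-16\right)\right)} = \frac{2}{-2 + \left(48 + 8 \left(-16\right)\right)} = \frac{2}{-2 + \left(48 - 128\right)} = \frac{2}{-2 - 80} = \frac{2}{-82} = 2 \left(- \frac{1}{82}\right) = - \frac{1}{41} \approx -0.02439$)
$\frac{1}{f} = \frac{1}{- \frac{1}{41}} = -41$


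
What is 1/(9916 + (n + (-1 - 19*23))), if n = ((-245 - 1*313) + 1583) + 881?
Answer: 1/11384 ≈ 8.7843e-5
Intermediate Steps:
n = 1906 (n = ((-245 - 313) + 1583) + 881 = (-558 + 1583) + 881 = 1025 + 881 = 1906)
1/(9916 + (n + (-1 - 19*23))) = 1/(9916 + (1906 + (-1 - 19*23))) = 1/(9916 + (1906 + (-1 - 437))) = 1/(9916 + (1906 - 438)) = 1/(9916 + 1468) = 1/11384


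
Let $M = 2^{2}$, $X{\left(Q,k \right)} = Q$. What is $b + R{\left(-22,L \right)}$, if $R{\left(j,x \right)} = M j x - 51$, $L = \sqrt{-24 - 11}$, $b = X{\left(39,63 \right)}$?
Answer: $-12 - 88 i \sqrt{35} \approx -12.0 - 520.62 i$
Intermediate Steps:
$b = 39$
$L = i \sqrt{35}$ ($L = \sqrt{-35} = i \sqrt{35} \approx 5.9161 i$)
$M = 4$
$R{\left(j,x \right)} = -51 + 4 j x$ ($R{\left(j,x \right)} = 4 j x - 51 = -51 + 4 j x$)
$b + R{\left(-22,L \right)} = 39 - \left(51 + 88 i \sqrt{35}\right) = -12 - 88 i \sqrt{35}$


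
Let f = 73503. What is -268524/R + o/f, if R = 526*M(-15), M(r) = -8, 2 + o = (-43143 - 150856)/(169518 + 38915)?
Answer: 1028476539957689/16117114240548 ≈ 63.813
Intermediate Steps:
o = -610865/208433 (o = -2 + (-43143 - 150856)/(169518 + 38915) = -2 - 193999/208433 = -610865/208433 ≈ -2.9307)
R = -4208 (R = 526*(-8) = -4208)
-268524/R + o/f = -268524/(-4208) - 610865/208433/73503 = -268524*(-1/4208) - 610865/208433*1/73503 = 67131/1052 - 610865/15320450799 = 1028476539957689/16117114240548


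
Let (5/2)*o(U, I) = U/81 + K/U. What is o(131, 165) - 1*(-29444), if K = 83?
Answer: 1562199188/53055 ≈ 29445.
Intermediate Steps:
o(U, I) = 2*U/405 + 166/(5*U) (o(U, I) = 2*(U/81 + 83/U)/5 = 2*(83/U + U/81)/5 = 2*U/405 + 166/(5*U))
o(131, 165) - 1*(-29444) = (2/405)*(6723 + 131**2)/131 - 1*(-29444) = (2/405)*(1/131)*(6723 + 17161) + 29444 = (2/405)*(1/131)*23884 + 29444 = 47768/53055 + 29444 = 1562199188/53055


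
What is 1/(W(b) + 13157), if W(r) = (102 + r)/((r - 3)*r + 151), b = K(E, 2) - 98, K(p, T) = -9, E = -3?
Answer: 11921/156844592 ≈ 7.6005e-5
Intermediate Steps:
b = -107 (b = -9 - 98 = -107)
W(r) = (102 + r)/(151 + r*(-3 + r)) (W(r) = (102 + r)/((-3 + r)*r + 151) = (102 + r)/(r*(-3 + r) + 151) = (102 + r)/(151 + r*(-3 + r)))
1/(W(b) + 13157) = 1/((102 - 107)/(151 + (-107)**2 - 3*(-107)) + 13157) = 1/(-5/(151 + 11449 + 321) + 13157) = 1/(-5/11921 + 13157) = 1/(156844592/11921) = 11921/156844592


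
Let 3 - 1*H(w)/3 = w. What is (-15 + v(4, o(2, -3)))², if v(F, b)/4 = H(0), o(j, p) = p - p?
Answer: 441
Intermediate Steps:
H(w) = 9 - 3*w
o(j, p) = 0
v(F, b) = 36 (v(F, b) = 4*(9 - 3*0) = 4*(9 + 0) = 4*9 = 36)
(-15 + v(4, o(2, -3)))² = (-15 + 36)² = 21² = 441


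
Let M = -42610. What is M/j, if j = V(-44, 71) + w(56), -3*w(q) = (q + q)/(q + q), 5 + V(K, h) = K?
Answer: 63915/74 ≈ 863.72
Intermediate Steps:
V(K, h) = -5 + K
w(q) = -⅓ (w(q) = -(q + q)/(3*(q + q)) = -2*q/(3*(2*q)) = -2*q*1/(2*q)/3 = -⅓*1 = -⅓)
j = -148/3 (j = (-5 - 44) - ⅓ = -49 - ⅓ = -148/3 ≈ -49.333)
M/j = -42610/(-148/3) = -42610*(-3/148) = 63915/74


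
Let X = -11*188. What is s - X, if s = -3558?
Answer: -1490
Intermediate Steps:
X = -2068
s - X = -3558 - 1*(-2068) = -3558 + 2068 = -1490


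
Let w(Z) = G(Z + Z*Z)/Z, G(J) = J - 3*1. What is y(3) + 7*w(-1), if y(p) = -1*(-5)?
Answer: 26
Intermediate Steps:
G(J) = -3 + J (G(J) = J - 3 = -3 + J)
w(Z) = (-3 + Z + Z²)/Z (w(Z) = (-3 + (Z + Z*Z))/Z = (-3 + (Z + Z²))/Z = (-3 + Z + Z²)/Z)
y(p) = 5
y(3) + 7*w(-1) = 5 + 7*(1 - 1 - 3/(-1)) = 5 + 7*(1 - 1 - 3*(-1)) = 5 + 7*(1 - 1 + 3) = 5 + 7*3 = 5 + 21 = 26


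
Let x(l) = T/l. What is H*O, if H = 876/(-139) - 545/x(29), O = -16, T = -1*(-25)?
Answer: 7100144/695 ≈ 10216.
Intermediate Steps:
T = 25
x(l) = 25/l
H = -443759/695 (H = 876/(-139) - 545/(25/29) = 876*(-1/139) - 545/(25*(1/29)) = -876/139 - 545/25/29 = -876/139 - 545*29/25 = -876/139 - 3161/5 = -443759/695 ≈ -638.50)
H*O = -443759/695*(-16) = 7100144/695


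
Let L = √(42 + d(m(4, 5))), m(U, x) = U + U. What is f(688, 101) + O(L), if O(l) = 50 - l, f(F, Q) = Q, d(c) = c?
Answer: 151 - 5*√2 ≈ 143.93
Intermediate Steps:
m(U, x) = 2*U
L = 5*√2 (L = √(42 + 2*4) = √(42 + 8) = √50 = 5*√2 ≈ 7.0711)
f(688, 101) + O(L) = 101 + (50 - 5*√2) = 151 - 5*√2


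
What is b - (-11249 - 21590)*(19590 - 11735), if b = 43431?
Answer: 257993776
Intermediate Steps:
b - (-11249 - 21590)*(19590 - 11735) = 43431 - (-11249 - 21590)*(19590 - 11735) = 43431 - (-32839)*7855 = 43431 - 1*(-257950345) = 43431 + 257950345 = 257993776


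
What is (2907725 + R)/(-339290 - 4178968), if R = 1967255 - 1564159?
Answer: -1103607/1506086 ≈ -0.73277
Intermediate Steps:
R = 403096
(2907725 + R)/(-339290 - 4178968) = (2907725 + 403096)/(-339290 - 4178968) = 3310821/(-4518258) = 3310821*(-1/4518258) = -1103607/1506086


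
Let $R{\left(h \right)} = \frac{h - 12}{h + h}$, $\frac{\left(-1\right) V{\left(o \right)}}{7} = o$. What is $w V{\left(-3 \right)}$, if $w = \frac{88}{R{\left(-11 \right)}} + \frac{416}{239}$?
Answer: $\frac{9917712}{5497} \approx 1804.2$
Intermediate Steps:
$V{\left(o \right)} = - 7 o$
$R{\left(h \right)} = \frac{-12 + h}{2 h}$
$w = \frac{472272}{5497}$ ($w = \frac{88}{\frac{1}{2} \frac{1}{-11} \left(-12 - 11\right)} + \frac{416}{239} = \frac{88}{\frac{1}{2} \left(- \frac{1}{11}\right) \left(-23\right)} + 416 \cdot \frac{1}{239} = \frac{88}{\frac{23}{22}} + \frac{416}{239} = 88 \cdot \frac{22}{23} + \frac{416}{239} = \frac{1936}{23} + \frac{416}{239} = \frac{472272}{5497} \approx 85.915$)
$w V{\left(-3 \right)} = \frac{472272 \left(\left(-7\right) \left(-3\right)\right)}{5497} = \frac{472272}{5497} \cdot 21 = \frac{9917712}{5497}$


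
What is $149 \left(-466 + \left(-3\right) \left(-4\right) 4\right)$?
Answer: $-62282$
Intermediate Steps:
$149 \left(-466 + \left(-3\right) \left(-4\right) 4\right) = 149 \left(-466 + 12 \cdot 4\right) = 149 \left(-466 + 48\right) = 149 \left(-418\right) = -62282$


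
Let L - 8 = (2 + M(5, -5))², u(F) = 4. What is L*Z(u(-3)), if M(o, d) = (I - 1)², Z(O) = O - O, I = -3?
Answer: 0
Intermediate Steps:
Z(O) = 0
M(o, d) = 16 (M(o, d) = (-3 - 1)² = (-4)² = 16)
L = 332 (L = 8 + (2 + 16)² = 8 + 18² = 8 + 324 = 332)
L*Z(u(-3)) = 332*0 = 0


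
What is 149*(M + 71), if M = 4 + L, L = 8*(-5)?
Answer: 5215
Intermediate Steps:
L = -40
M = -36 (M = 4 - 40 = -36)
149*(M + 71) = 149*(-36 + 71) = 149*35 = 5215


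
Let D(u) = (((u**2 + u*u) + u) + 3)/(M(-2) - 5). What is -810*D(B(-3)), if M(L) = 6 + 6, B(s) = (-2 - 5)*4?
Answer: -1249830/7 ≈ -1.7855e+5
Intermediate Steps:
B(s) = -28 (B(s) = -7*4 = -28)
M(L) = 12
D(u) = 3/7 + u/7 + 2*u**2/7 (D(u) = (((u**2 + u*u) + u) + 3)/(12 - 5) = (((u**2 + u**2) + u) + 3)/7 = ((2*u**2 + u) + 3)*(1/7) = ((u + 2*u**2) + 3)*(1/7) = (3 + u + 2*u**2)*(1/7) = 3/7 + u/7 + 2*u**2/7)
-810*D(B(-3)) = -810*(3/7 + (1/7)*(-28) + (2/7)*(-28)**2) = -810*(3/7 - 4 + (2/7)*784) = -810*(3/7 - 4 + 224) = -810*1543/7 = -1249830/7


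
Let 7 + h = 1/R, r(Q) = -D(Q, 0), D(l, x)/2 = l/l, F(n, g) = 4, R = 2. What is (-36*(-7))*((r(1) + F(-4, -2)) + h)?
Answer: -1134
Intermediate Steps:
D(l, x) = 2 (D(l, x) = 2*(l/l) = 2*1 = 2)
r(Q) = -2 (r(Q) = -1*2 = -2)
h = -13/2 (h = -7 + 1/2 = -7 + ½ = -13/2 ≈ -6.5000)
(-36*(-7))*((r(1) + F(-4, -2)) + h) = (-36*(-7))*((-2 + 4) - 13/2) = 252*(2 - 13/2) = 252*(-9/2) = -1134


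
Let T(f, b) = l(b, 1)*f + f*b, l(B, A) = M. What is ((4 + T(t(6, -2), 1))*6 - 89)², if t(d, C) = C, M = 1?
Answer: 7921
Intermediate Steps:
l(B, A) = 1
T(f, b) = f + b*f (T(f, b) = 1*f + f*b = f + b*f)
((4 + T(t(6, -2), 1))*6 - 89)² = ((4 - 2*(1 + 1))*6 - 89)² = ((4 - 2*2)*6 - 89)² = ((4 - 4)*6 - 89)² = (0*6 - 89)² = (0 - 89)² = (-89)² = 7921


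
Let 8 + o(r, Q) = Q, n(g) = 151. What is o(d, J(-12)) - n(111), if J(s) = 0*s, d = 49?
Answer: -159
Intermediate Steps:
J(s) = 0
o(r, Q) = -8 + Q
o(d, J(-12)) - n(111) = (-8 + 0) - 1*151 = -8 - 151 = -159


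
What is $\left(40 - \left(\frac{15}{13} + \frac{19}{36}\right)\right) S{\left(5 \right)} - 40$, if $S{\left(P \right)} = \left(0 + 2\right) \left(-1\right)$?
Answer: $- \frac{27293}{234} \approx -116.64$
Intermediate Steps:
$S{\left(P \right)} = -2$ ($S{\left(P \right)} = 2 \left(-1\right) = -2$)
$\left(40 - \left(\frac{15}{13} + \frac{19}{36}\right)\right) S{\left(5 \right)} - 40 = \left(40 - \left(\frac{15}{13} + \frac{19}{36}\right)\right) \left(-2\right) - 40 = \left(40 - \frac{787}{468}\right) \left(-2\right) - 40 = \frac{17933}{468} \left(-2\right) - 40 = - \frac{17933}{234} - 40 = - \frac{27293}{234}$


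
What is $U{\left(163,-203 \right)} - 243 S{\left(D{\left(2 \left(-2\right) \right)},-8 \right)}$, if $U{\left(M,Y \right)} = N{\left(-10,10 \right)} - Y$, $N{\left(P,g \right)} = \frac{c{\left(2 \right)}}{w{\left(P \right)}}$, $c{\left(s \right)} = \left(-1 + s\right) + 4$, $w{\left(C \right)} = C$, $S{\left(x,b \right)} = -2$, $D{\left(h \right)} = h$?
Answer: $\frac{1377}{2} \approx 688.5$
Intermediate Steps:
$c{\left(s \right)} = 3 + s$
$N{\left(P,g \right)} = \frac{5}{P}$ ($N{\left(P,g \right)} = \frac{3 + 2}{P} = \frac{5}{P}$)
$U{\left(M,Y \right)} = - \frac{1}{2} - Y$ ($U{\left(M,Y \right)} = \frac{5}{-10} - Y = 5 \left(- \frac{1}{10}\right) - Y = - \frac{1}{2} - Y$)
$U{\left(163,-203 \right)} - 243 S{\left(D{\left(2 \left(-2\right) \right)},-8 \right)} = \left(- \frac{1}{2} - -203\right) - -486 = \left(- \frac{1}{2} + 203\right) + 486 = \frac{405}{2} + 486 = \frac{1377}{2}$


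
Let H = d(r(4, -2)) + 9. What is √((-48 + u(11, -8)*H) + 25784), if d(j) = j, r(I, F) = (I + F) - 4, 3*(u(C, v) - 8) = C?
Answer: √232359/3 ≈ 160.68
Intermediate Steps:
u(C, v) = 8 + C/3
r(I, F) = -4 + F + I (r(I, F) = (F + I) - 4 = -4 + F + I)
H = 7 (H = (-4 - 2 + 4) + 9 = -2 + 9 = 7)
√((-48 + u(11, -8)*H) + 25784) = √((-48 + (8 + (⅓)*11)*7) + 25784) = √((-48 + (8 + 11/3)*7) + 25784) = √((-48 + (35/3)*7) + 25784) = √((-48 + 245/3) + 25784) = √(101/3 + 25784) = √(77453/3) = √232359/3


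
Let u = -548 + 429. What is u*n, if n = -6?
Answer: 714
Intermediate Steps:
u = -119
u*n = -119*(-6) = 714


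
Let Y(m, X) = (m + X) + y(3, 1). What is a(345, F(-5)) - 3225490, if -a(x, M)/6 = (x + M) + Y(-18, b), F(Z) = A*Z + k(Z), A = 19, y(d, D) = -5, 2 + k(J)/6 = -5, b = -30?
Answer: -3226420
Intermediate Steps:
k(J) = -42 (k(J) = -12 + 6*(-5) = -12 - 30 = -42)
Y(m, X) = -5 + X + m (Y(m, X) = (m + X) - 5 = (X + m) - 5 = -5 + X + m)
F(Z) = -42 + 19*Z (F(Z) = 19*Z - 42 = -42 + 19*Z)
a(x, M) = 318 - 6*M - 6*x (a(x, M) = -6*((x + M) + (-5 - 30 - 18)) = -6*((M + x) - 53) = -6*(-53 + M + x) = 318 - 6*M - 6*x)
a(345, F(-5)) - 3225490 = (318 - 6*(-42 + 19*(-5)) - 6*345) - 3225490 = (318 - 6*(-42 - 95) - 2070) - 3225490 = (318 - 6*(-137) - 2070) - 3225490 = (318 + 822 - 2070) - 3225490 = -930 - 3225490 = -3226420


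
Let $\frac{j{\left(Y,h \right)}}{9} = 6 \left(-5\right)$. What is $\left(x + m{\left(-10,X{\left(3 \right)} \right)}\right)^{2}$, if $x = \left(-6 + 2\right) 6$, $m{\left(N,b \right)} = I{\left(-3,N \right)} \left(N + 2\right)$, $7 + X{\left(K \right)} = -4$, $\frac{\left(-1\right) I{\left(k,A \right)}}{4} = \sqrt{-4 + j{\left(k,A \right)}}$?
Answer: $-280000 - 1536 i \sqrt{274} \approx -2.8 \cdot 10^{5} - 25425.0 i$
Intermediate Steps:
$j{\left(Y,h \right)} = -270$ ($j{\left(Y,h \right)} = 9 \cdot 6 \left(-5\right) = 9 \left(-30\right) = -270$)
$I{\left(k,A \right)} = - 4 i \sqrt{274}$ ($I{\left(k,A \right)} = - 4 \sqrt{-4 - 270} = - 4 \sqrt{-274} = - 4 i \sqrt{274}$)
$X{\left(K \right)} = -11$ ($X{\left(K \right)} = -7 - 4 = -11$)
$m{\left(N,b \right)} = - 4 i \sqrt{274} \left(2 + N\right)$ ($m{\left(N,b \right)} = - 4 i \sqrt{274} \left(N + 2\right) = - 4 i \sqrt{274} \left(2 + N\right)$)
$x = -24$ ($x = \left(-4\right) 6 = -24$)
$\left(x + m{\left(-10,X{\left(3 \right)} \right)}\right)^{2} = \left(-24 + 4 i \sqrt{274} \left(-2 - -10\right)\right)^{2} = \left(-24 + 4 i \sqrt{274} \left(-2 + 10\right)\right)^{2} = \left(-24 + 4 i \sqrt{274} \cdot 8\right)^{2} = \left(-24 + 32 i \sqrt{274}\right)^{2}$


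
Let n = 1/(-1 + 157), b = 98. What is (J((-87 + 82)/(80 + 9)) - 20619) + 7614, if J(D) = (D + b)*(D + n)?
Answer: -16075989827/1235676 ≈ -13010.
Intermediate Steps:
n = 1/156 ≈ 0.0064103
J(D) = (98 + D)*(1/156 + D) (J(D) = (D + 98)*(D + 1/156) = (98 + D)*(1/156 + D))
(J((-87 + 82)/(80 + 9)) - 20619) + 7614 = ((49/78 + ((-87 + 82)/(80 + 9))**2 + 15289*((-87 + 82)/(80 + 9))/156) - 20619) + 7614 = ((49/78 + (-5/89)**2 + 15289*(-5/89)/156) - 20619) + 7614 = ((49/78 + (-5*1/89)**2 + 15289*(-5*1/89)/156) - 20619) + 7614 = ((49/78 + (-5/89)**2 + (15289/156)*(-5/89)) - 20619) + 7614 = ((49/78 + 25/7921 - 76445/13884) - 20619) + 7614 = (-6023447/1235676 - 20619) + 7614 = -25484426891/1235676 + 7614 = -16075989827/1235676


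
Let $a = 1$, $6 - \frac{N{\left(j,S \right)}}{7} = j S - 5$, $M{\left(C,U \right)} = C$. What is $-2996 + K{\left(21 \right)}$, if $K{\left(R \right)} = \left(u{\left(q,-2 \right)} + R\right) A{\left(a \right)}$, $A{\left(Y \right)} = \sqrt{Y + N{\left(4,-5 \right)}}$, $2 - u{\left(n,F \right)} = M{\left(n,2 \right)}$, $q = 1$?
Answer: $-2996 + 22 \sqrt{218} \approx -2671.2$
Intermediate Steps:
$u{\left(n,F \right)} = 2 - n$
$N{\left(j,S \right)} = 77 - 7 S j$ ($N{\left(j,S \right)} = 42 - 7 \left(j S - 5\right) = 42 - 7 \left(S j - 5\right) = 42 - 7 \left(-5 + S j\right) = 42 - \left(-35 + 7 S j\right) = 77 - 7 S j$)
$A{\left(Y \right)} = \sqrt{217 + Y}$ ($A{\left(Y \right)} = \sqrt{Y - \left(-77 - 140\right)} = \sqrt{Y + \left(77 + 140\right)} = \sqrt{Y + 217} = \sqrt{217 + Y}$)
$K{\left(R \right)} = \sqrt{218} \left(1 + R\right)$ ($K{\left(R \right)} = \left(\left(2 - 1\right) + R\right) \sqrt{217 + 1} = \left(\left(2 - 1\right) + R\right) \sqrt{218} = \left(1 + R\right) \sqrt{218} = \sqrt{218} \left(1 + R\right)$)
$-2996 + K{\left(21 \right)} = -2996 + \sqrt{218} \left(1 + 21\right) = -2996 + \sqrt{218} \cdot 22 = -2996 + 22 \sqrt{218}$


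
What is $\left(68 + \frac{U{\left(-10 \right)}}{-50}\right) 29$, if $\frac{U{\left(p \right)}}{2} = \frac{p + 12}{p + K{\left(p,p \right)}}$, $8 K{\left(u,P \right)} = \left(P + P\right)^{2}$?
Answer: $\frac{985971}{500} \approx 1971.9$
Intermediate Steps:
$K{\left(u,P \right)} = \frac{P^{2}}{2}$ ($K{\left(u,P \right)} = \frac{\left(P + P\right)^{2}}{8} = \frac{\left(2 P\right)^{2}}{8} = \frac{4 P^{2}}{8} = \frac{P^{2}}{2}$)
$U{\left(p \right)} = \frac{2 \left(12 + p\right)}{p + \frac{p^{2}}{2}}$ ($U{\left(p \right)} = 2 \frac{p + 12}{p + \frac{p^{2}}{2}} = 2 \frac{12 + p}{p + \frac{p^{2}}{2}} = \frac{2 \left(12 + p\right)}{p + \frac{p^{2}}{2}}$)
$\left(68 + \frac{U{\left(-10 \right)}}{-50}\right) 29 = \left(68 + \frac{4 \frac{1}{-10} \frac{1}{2 - 10} \left(12 - 10\right)}{-50}\right) 29 = \left(68 + 4 \left(- \frac{1}{10}\right) \frac{1}{-8} \cdot 2 \left(- \frac{1}{50}\right)\right) 29 = \left(68 + 4 \left(- \frac{1}{10}\right) \left(- \frac{1}{8}\right) 2 \left(- \frac{1}{50}\right)\right) 29 = \left(68 + \frac{1}{10} \left(- \frac{1}{50}\right)\right) 29 = \left(68 - \frac{1}{500}\right) 29 = \frac{33999}{500} \cdot 29 = \frac{985971}{500}$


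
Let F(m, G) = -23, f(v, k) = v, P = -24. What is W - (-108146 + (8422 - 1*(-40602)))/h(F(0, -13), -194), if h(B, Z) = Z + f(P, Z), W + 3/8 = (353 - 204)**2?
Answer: 19122457/872 ≈ 21929.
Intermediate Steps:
W = 177605/8 (W = -3/8 + (353 - 204)**2 = -3/8 + 149**2 = -3/8 + 22201 = 177605/8 ≈ 22201.)
h(B, Z) = -24 + Z (h(B, Z) = Z - 24 = -24 + Z)
W - (-108146 + (8422 - 1*(-40602)))/h(F(0, -13), -194) = 177605/8 - (-108146 + (8422 - 1*(-40602)))/(-24 - 194) = 177605/8 - (-108146 + (8422 + 40602))/(-218) = 177605/8 - (-108146 + 49024)*(-1)/218 = 177605/8 - (-59122)*(-1)/218 = 177605/8 - 1*29561/109 = 177605/8 - 29561/109 = 19122457/872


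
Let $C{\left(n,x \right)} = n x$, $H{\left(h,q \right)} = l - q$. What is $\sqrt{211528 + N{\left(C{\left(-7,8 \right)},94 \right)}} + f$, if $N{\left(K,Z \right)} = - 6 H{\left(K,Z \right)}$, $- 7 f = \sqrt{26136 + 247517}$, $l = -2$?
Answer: $2 \sqrt{53026} - \frac{\sqrt{273653}}{7} \approx 385.82$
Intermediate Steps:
$H{\left(h,q \right)} = -2 - q$
$f = - \frac{\sqrt{273653}}{7}$ ($f = - \frac{\sqrt{26136 + 247517}}{7} = - \frac{\sqrt{273653}}{7} \approx -74.731$)
$N{\left(K,Z \right)} = 12 + 6 Z$ ($N{\left(K,Z \right)} = - 6 \left(-2 - Z\right) = 12 + 6 Z$)
$\sqrt{211528 + N{\left(C{\left(-7,8 \right)},94 \right)}} + f = \sqrt{211528 + \left(12 + 6 \cdot 94\right)} - \frac{\sqrt{273653}}{7} = \sqrt{211528 + \left(12 + 564\right)} - \frac{\sqrt{273653}}{7} = \sqrt{211528 + 576} - \frac{\sqrt{273653}}{7} = \sqrt{212104} - \frac{\sqrt{273653}}{7} = 2 \sqrt{53026} - \frac{\sqrt{273653}}{7}$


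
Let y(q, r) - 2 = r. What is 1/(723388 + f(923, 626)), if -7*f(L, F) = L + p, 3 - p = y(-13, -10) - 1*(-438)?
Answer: 7/5063220 ≈ 1.3825e-6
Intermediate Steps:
y(q, r) = 2 + r
p = -427 (p = 3 - ((2 - 10) - 1*(-438)) = 3 - (-8 + 438) = 3 - 1*430 = 3 - 430 = -427)
f(L, F) = 61 - L/7 (f(L, F) = -(L - 427)/7 = -(-427 + L)/7 = 61 - L/7)
1/(723388 + f(923, 626)) = 1/(723388 + (61 - ⅐*923)) = 1/(723388 + (61 - 923/7)) = 1/(723388 - 496/7) = 1/(5063220/7) = 7/5063220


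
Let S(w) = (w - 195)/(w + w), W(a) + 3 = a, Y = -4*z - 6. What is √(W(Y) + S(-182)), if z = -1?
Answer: I*√777/14 ≈ 1.9911*I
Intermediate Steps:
Y = -2 (Y = -4*(-1) - 6 = 4 - 6 = -2)
W(a) = -3 + a
S(w) = (-195 + w)/(2*w) (S(w) = (-195 + w)/((2*w)) = (-195 + w)*(1/(2*w)) = (-195 + w)/(2*w))
√(W(Y) + S(-182)) = √((-3 - 2) + (½)*(-195 - 182)/(-182)) = √(-5 + (½)*(-1/182)*(-377)) = √(-5 + 29/28) = √(-111/28) = I*√777/14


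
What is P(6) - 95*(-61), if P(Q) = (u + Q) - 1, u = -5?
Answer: 5795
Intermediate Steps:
P(Q) = -6 + Q (P(Q) = (-5 + Q) - 1 = -6 + Q)
P(6) - 95*(-61) = (-6 + 6) - 95*(-61) = 0 + 5795 = 5795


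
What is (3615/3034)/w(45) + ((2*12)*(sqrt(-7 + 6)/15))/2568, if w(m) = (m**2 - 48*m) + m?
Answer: -241/18204 + I/1605 ≈ -0.013239 + 0.00062305*I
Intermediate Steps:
w(m) = m**2 - 47*m
(3615/3034)/w(45) + ((2*12)*(sqrt(-7 + 6)/15))/2568 = (3615/3034)/((45*(-47 + 45))) + ((2*12)*(sqrt(-7 + 6)/15))/2568 = (3615*(1/3034))/((45*(-2))) + (24*(sqrt(-1)*(1/15)))*(1/2568) = (3615/3034)/(-90) + (24*(I*(1/15)))*(1/2568) = (3615/3034)*(-1/90) + (24*(I/15))*(1/2568) = -241/18204 + (8*I/5)*(1/2568) = -241/18204 + I/1605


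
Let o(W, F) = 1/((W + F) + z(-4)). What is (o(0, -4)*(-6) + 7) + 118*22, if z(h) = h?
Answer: 10415/4 ≈ 2603.8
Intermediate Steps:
o(W, F) = 1/(-4 + F + W) (o(W, F) = 1/((W + F) - 4) = 1/((F + W) - 4) = 1/(-4 + F + W))
(o(0, -4)*(-6) + 7) + 118*22 = (-6/(-4 - 4 + 0) + 7) + 118*22 = (-6/(-8) + 7) + 2596 = (-⅛*(-6) + 7) + 2596 = (¾ + 7) + 2596 = 31/4 + 2596 = 10415/4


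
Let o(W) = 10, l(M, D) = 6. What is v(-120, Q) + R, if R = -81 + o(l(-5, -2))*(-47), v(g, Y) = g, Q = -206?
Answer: -671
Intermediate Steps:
R = -551 (R = -81 + 10*(-47) = -81 - 470 = -551)
v(-120, Q) + R = -120 - 551 = -671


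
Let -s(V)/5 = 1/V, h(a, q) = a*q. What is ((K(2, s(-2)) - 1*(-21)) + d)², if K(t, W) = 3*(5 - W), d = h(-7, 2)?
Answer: 841/4 ≈ 210.25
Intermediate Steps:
s(V) = -5/V
d = -14 (d = -7*2 = -14)
K(t, W) = 15 - 3*W
((K(2, s(-2)) - 1*(-21)) + d)² = (((15 - (-15)/(-2)) - 1*(-21)) - 14)² = (((15 - (-15)*(-1)/2) + 21) - 14)² = (((15 - 3*5/2) + 21) - 14)² = (((15 - 15/2) + 21) - 14)² = ((15/2 + 21) - 14)² = (57/2 - 14)² = (29/2)² = 841/4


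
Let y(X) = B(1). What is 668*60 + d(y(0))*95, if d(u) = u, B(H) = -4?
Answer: 39700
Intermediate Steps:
y(X) = -4
668*60 + d(y(0))*95 = 668*60 - 4*95 = 40080 - 380 = 39700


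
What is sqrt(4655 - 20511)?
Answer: 4*I*sqrt(991) ≈ 125.92*I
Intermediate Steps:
sqrt(4655 - 20511) = sqrt(-15856) = 4*I*sqrt(991)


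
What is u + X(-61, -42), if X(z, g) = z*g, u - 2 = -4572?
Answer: -2008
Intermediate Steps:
u = -4570 (u = 2 - 4572 = -4570)
X(z, g) = g*z
u + X(-61, -42) = -4570 - 42*(-61) = -4570 + 2562 = -2008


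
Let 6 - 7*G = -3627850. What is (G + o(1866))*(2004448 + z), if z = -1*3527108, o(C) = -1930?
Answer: -5503420080360/7 ≈ -7.8620e+11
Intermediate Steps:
G = 3627856/7 (G = 6/7 - 1/7*(-3627850) = 6/7 + 3627850/7 = 3627856/7 ≈ 5.1827e+5)
z = -3527108
(G + o(1866))*(2004448 + z) = (3627856/7 - 1930)*(2004448 - 3527108) = (3614346/7)*(-1522660) = -5503420080360/7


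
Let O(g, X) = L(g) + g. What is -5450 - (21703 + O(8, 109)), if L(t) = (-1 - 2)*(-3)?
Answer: -27170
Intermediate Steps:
L(t) = 9 (L(t) = -3*(-3) = 9)
O(g, X) = 9 + g
-5450 - (21703 + O(8, 109)) = -5450 - (21703 + (9 + 8)) = -5450 - (21703 + 17) = -5450 - 1*21720 = -5450 - 21720 = -27170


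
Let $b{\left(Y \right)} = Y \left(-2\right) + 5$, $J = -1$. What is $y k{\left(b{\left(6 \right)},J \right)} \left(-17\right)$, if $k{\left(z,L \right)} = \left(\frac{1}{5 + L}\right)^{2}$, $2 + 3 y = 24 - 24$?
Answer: $\frac{17}{24} \approx 0.70833$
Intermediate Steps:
$b{\left(Y \right)} = 5 - 2 Y$ ($b{\left(Y \right)} = - 2 Y + 5 = 5 - 2 Y$)
$y = - \frac{2}{3}$ ($y = - \frac{2}{3} + \frac{24 - 24}{3} = - \frac{2}{3} + \frac{1}{3} \cdot 0 = - \frac{2}{3} + 0 = - \frac{2}{3} \approx -0.66667$)
$k{\left(z,L \right)} = \frac{1}{\left(5 + L\right)^{2}}$
$y k{\left(b{\left(6 \right)},J \right)} \left(-17\right) = - \frac{2}{3 \left(5 - 1\right)^{2}} \left(-17\right) = - \frac{2}{3 \cdot 16} \left(-17\right) = \left(- \frac{2}{3}\right) \frac{1}{16} \left(-17\right) = \left(- \frac{1}{24}\right) \left(-17\right) = \frac{17}{24}$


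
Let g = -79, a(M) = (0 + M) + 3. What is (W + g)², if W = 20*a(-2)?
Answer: 3481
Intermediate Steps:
a(M) = 3 + M (a(M) = M + 3 = 3 + M)
W = 20 (W = 20*(3 - 2) = 20*1 = 20)
(W + g)² = (20 - 79)² = (-59)² = 3481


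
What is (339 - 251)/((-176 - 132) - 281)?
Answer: -88/589 ≈ -0.14941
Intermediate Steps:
(339 - 251)/((-176 - 132) - 281) = 88/(-308 - 281) = 88/(-589) = 88*(-1/589) = -88/589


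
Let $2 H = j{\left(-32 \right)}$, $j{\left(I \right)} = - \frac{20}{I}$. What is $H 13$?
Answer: $\frac{65}{16} \approx 4.0625$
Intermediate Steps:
$H = \frac{5}{16}$ ($H = \frac{\left(-20\right) \frac{1}{-32}}{2} = \frac{\left(-20\right) \left(- \frac{1}{32}\right)}{2} = \frac{1}{2} \cdot \frac{5}{8} = \frac{5}{16} \approx 0.3125$)
$H 13 = \frac{5}{16} \cdot 13 = \frac{65}{16}$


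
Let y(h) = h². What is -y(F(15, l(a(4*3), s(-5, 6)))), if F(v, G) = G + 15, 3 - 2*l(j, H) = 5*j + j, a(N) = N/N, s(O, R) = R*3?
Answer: -729/4 ≈ -182.25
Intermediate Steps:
s(O, R) = 3*R
a(N) = 1
l(j, H) = 3/2 - 3*j (l(j, H) = 3/2 - (5*j + j)/2 = 3/2 - 3*j)
F(v, G) = 15 + G
-y(F(15, l(a(4*3), s(-5, 6)))) = -(15 + (3/2 - 3*1))² = -(15 + (3/2 - 3))² = -(15 - 3/2)² = -(27/2)² = -1*729/4 = -729/4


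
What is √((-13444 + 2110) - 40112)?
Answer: I*√51446 ≈ 226.82*I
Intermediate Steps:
√((-13444 + 2110) - 40112) = √(-11334 - 40112) = √(-51446) = I*√51446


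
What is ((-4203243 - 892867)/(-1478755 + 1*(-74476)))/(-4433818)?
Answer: -2548055/3443371782979 ≈ -7.3999e-7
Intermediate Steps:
((-4203243 - 892867)/(-1478755 + 1*(-74476)))/(-4433818) = -5096110/(-1478755 - 74476)*(-1/4433818) = -5096110/(-1553231)*(-1/4433818) = -5096110*(-1/1553231)*(-1/4433818) = (5096110/1553231)*(-1/4433818) = -2548055/3443371782979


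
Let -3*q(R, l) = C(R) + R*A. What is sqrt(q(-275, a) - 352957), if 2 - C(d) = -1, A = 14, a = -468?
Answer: 4*I*sqrt(197817)/3 ≈ 593.02*I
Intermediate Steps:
C(d) = 3 (C(d) = 2 - 1*(-1) = 2 + 1 = 3)
q(R, l) = -1 - 14*R/3 (q(R, l) = -(3 + R*14)/3 = -(3 + 14*R)/3 = -1 - 14*R/3)
sqrt(q(-275, a) - 352957) = sqrt((-1 - 14/3*(-275)) - 352957) = sqrt((-1 + 3850/3) - 352957) = sqrt(3847/3 - 352957) = sqrt(-1055024/3) = 4*I*sqrt(197817)/3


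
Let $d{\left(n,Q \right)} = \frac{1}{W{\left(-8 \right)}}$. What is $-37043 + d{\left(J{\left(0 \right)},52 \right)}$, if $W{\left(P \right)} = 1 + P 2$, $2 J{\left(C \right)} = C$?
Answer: $- \frac{555646}{15} \approx -37043.0$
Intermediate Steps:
$J{\left(C \right)} = \frac{C}{2}$
$W{\left(P \right)} = 1 + 2 P$
$d{\left(n,Q \right)} = - \frac{1}{15}$ ($d{\left(n,Q \right)} = \frac{1}{1 + 2 \left(-8\right)} = \frac{1}{1 - 16} = \frac{1}{-15} = - \frac{1}{15}$)
$-37043 + d{\left(J{\left(0 \right)},52 \right)} = -37043 - \frac{1}{15} = - \frac{555646}{15}$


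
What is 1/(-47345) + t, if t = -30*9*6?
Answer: -76698901/47345 ≈ -1620.0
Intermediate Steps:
t = -1620 (t = -270*6 = -1620)
1/(-47345) + t = 1/(-47345) - 1620 = -1/47345 - 1620 = -76698901/47345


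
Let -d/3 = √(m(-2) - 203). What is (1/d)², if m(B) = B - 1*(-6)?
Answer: -1/1791 ≈ -0.00055835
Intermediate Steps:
m(B) = 6 + B (m(B) = B + 6 = 6 + B)
d = -3*I*√199 (d = -3*√((6 - 2) - 203) = -3*√(4 - 203) = -3*I*√199 ≈ -42.32*I)
(1/d)² = (1/(-3*I*√199))² = (I*√199/597)² = -1/1791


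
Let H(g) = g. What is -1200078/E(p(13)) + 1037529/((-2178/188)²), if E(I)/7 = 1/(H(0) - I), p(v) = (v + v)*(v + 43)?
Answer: 3654744315908/14641 ≈ 2.4962e+8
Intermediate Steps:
p(v) = 2*v*(43 + v) (p(v) = (2*v)*(43 + v) = 2*v*(43 + v))
E(I) = -7/I (E(I) = 7/(0 - I) = 7/((-I)) = 7*(-1/I) = -7/I)
-1200078/E(p(13)) + 1037529/((-2178/188)²) = -1200078/((-7*1/(26*(43 + 13)))) + 1037529/((-2178/188)²) = -1200078/((-7/(2*13*56))) + 1037529/((-2178*1/188)²) = -1200078/((-7/1456)) + 1037529/((-1089/94)²) = -1200078/((-7*1/1456)) + 1037529/(1185921/8836) = -1200078/(-1/208) + 1037529*(8836/1185921) = -1200078*(-208) + 113180324/14641 = 249616224 + 113180324/14641 = 3654744315908/14641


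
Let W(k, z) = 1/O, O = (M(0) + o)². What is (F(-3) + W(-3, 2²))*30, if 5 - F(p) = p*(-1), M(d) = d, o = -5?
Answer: 306/5 ≈ 61.200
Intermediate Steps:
F(p) = 5 + p (F(p) = 5 - p*(-1) = 5 - (-1)*p = 5 + p)
O = 25 (O = (0 - 5)² = (-5)² = 25)
W(k, z) = 1/25
(F(-3) + W(-3, 2²))*30 = ((5 - 3) + 1/25)*30 = (2 + 1/25)*30 = (51/25)*30 = 306/5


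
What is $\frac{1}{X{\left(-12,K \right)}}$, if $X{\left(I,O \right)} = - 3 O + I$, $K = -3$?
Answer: $- \frac{1}{3} \approx -0.33333$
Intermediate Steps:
$X{\left(I,O \right)} = I - 3 O$
$\frac{1}{X{\left(-12,K \right)}} = \frac{1}{-12 - -9} = \frac{1}{-12 + 9} = \frac{1}{-3} = - \frac{1}{3}$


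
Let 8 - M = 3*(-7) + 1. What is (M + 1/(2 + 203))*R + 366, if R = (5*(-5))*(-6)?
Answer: 187236/41 ≈ 4566.7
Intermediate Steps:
R = 150 (R = -25*(-6) = 150)
M = 28 (M = 8 - (3*(-7) + 1) = 8 - (-21 + 1) = 8 - 1*(-20) = 8 + 20 = 28)
(M + 1/(2 + 203))*R + 366 = (28 + 1/(2 + 203))*150 + 366 = (28 + 1/205)*150 + 366 = (5741/205)*150 + 366 = 172230/41 + 366 = 187236/41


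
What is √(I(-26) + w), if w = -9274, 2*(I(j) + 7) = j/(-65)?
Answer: 6*I*√6445/5 ≈ 96.337*I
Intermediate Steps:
I(j) = -7 - j/130 (I(j) = -7 + (j/(-65))/2 = -7 + (j*(-1/65))/2 = -7 + (-j/65)/2 = -7 - j/130)
√(I(-26) + w) = √((-7 - 1/130*(-26)) - 9274) = √((-7 + ⅕) - 9274) = √(-34/5 - 9274) = √(-46404/5) = 6*I*√6445/5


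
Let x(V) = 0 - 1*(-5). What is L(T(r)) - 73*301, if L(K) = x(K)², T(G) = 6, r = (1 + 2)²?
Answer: -21948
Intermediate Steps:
x(V) = 5 (x(V) = 0 + 5 = 5)
r = 9 (r = 3² = 9)
L(K) = 25 (L(K) = 5² = 25)
L(T(r)) - 73*301 = 25 - 73*301 = 25 - 21973 = -21948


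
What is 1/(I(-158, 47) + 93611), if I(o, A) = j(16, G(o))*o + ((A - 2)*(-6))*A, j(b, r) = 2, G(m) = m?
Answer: 1/80605 ≈ 1.2406e-5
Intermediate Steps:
I(o, A) = 2*o + A*(12 - 6*A) (I(o, A) = 2*o + ((A - 2)*(-6))*A = 2*o + ((-2 + A)*(-6))*A = 2*o + (12 - 6*A)*A = 2*o + A*(12 - 6*A))
1/(I(-158, 47) + 93611) = 1/((-6*47**2 + 2*(-158) + 12*47) + 93611) = 1/((-6*2209 - 316 + 564) + 93611) = 1/((-13254 - 316 + 564) + 93611) = 1/(-13006 + 93611) = 1/80605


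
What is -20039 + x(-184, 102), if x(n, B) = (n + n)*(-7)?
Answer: -17463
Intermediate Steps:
x(n, B) = -14*n (x(n, B) = (2*n)*(-7) = -14*n)
-20039 + x(-184, 102) = -20039 - 14*(-184) = -20039 + 2576 = -17463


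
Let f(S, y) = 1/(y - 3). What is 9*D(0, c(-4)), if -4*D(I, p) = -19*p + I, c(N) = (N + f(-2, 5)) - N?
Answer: 171/8 ≈ 21.375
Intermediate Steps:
f(S, y) = 1/(-3 + y)
c(N) = ½ (c(N) = (N + 1/(-3 + 5)) - N = (N + 1/2) - N = (N + ½) - N = (½ + N) - N = ½)
D(I, p) = -I/4 + 19*p/4 (D(I, p) = -(-19*p + I)/4 = -(I - 19*p)/4 = -I/4 + 19*p/4)
9*D(0, c(-4)) = 9*(-¼*0 + (19/4)*(½)) = 9*(0 + 19/8) = 9*(19/8) = 171/8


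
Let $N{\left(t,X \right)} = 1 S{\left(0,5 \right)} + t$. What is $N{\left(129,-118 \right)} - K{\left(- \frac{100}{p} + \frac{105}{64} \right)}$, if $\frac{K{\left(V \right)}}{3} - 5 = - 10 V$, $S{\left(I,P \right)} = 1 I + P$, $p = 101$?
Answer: $\frac{447683}{3232} \approx 138.52$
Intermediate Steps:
$S{\left(I,P \right)} = I + P$
$N{\left(t,X \right)} = 5 + t$ ($N{\left(t,X \right)} = 1 \left(0 + 5\right) + t = 1 \cdot 5 + t = 5 + t$)
$K{\left(V \right)} = 15 - 30 V$ ($K{\left(V \right)} = 15 + 3 \left(- 10 V\right) = 15 - 30 V$)
$N{\left(129,-118 \right)} - K{\left(- \frac{100}{p} + \frac{105}{64} \right)} = \left(5 + 129\right) - \left(15 - 30 \left(- \frac{100}{101} + \frac{105}{64}\right)\right) = 134 - \left(15 - 30 \left(\left(-100\right) \frac{1}{101} + 105 \cdot \frac{1}{64}\right)\right) = 134 - \left(15 - 30 \left(- \frac{100}{101} + \frac{105}{64}\right)\right) = 134 - \left(15 - \frac{63075}{3232}\right) = 134 - - \frac{14595}{3232} = 134 + \frac{14595}{3232} = \frac{447683}{3232}$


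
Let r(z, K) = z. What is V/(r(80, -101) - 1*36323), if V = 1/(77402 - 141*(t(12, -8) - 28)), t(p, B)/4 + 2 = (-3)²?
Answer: -1/2805280686 ≈ -3.5647e-10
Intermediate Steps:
t(p, B) = 28 (t(p, B) = -8 + 4*(-3)² = -8 + 4*9 = -8 + 36 = 28)
V = 1/77402 (V = 1/(77402 - 141*(28 - 28)) = 1/(77402 - 141*0) = 1/(77402 + 0) = 1/77402 ≈ 1.2920e-5)
V/(r(80, -101) - 1*36323) = 1/(77402*(80 - 1*36323)) = 1/(77402*(80 - 36323)) = (1/77402)/(-36243) = (1/77402)*(-1/36243) = -1/2805280686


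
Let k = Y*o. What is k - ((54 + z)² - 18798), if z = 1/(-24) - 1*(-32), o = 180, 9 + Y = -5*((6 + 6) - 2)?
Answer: 454559/576 ≈ 789.17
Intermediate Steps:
Y = -59 (Y = -9 - 5*((6 + 6) - 2) = -9 - 5*(12 - 2) = -9 - 5*10 = -9 - 50 = -59)
z = 767/24 (z = -1/24 + 32 = 767/24 ≈ 31.958)
k = -10620 (k = -59*180 = -10620)
k - ((54 + z)² - 18798) = -10620 - ((54 + 767/24)² - 18798) = -10620 - ((2063/24)² - 18798) = -10620 - (4255969/576 - 18798) = -10620 - 1*(-6571679/576) = -10620 + 6571679/576 = 454559/576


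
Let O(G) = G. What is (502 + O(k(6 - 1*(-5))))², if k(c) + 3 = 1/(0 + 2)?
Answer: 998001/4 ≈ 2.4950e+5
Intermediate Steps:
k(c) = -5/2 (k(c) = -3 + 1/(0 + 2) = -3 + 1/2 = -3 + ½ = -5/2)
(502 + O(k(6 - 1*(-5))))² = (502 - 5/2)² = (999/2)² = 998001/4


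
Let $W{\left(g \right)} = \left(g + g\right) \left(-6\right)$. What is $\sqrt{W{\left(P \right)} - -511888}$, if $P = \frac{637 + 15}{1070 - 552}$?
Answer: $\frac{2 \sqrt{8584236430}}{259} \approx 715.45$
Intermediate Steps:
$P = \frac{326}{259}$ ($P = \frac{652}{518} = 652 \cdot \frac{1}{518} = \frac{326}{259} \approx 1.2587$)
$W{\left(g \right)} = - 12 g$ ($W{\left(g \right)} = 2 g \left(-6\right) = - 12 g$)
$\sqrt{W{\left(P \right)} - -511888} = \sqrt{\left(-12\right) \frac{326}{259} - -511888} = \sqrt{- \frac{3912}{259} + 511888} = \sqrt{\frac{132575080}{259}} = \frac{2 \sqrt{8584236430}}{259}$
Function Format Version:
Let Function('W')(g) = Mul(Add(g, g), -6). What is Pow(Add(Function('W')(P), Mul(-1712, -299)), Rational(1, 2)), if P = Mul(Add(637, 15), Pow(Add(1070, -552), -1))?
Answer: Mul(Rational(2, 259), Pow(8584236430, Rational(1, 2))) ≈ 715.45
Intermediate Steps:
P = Rational(326, 259) (P = Mul(652, Pow(518, -1)) = Mul(652, Rational(1, 518)) = Rational(326, 259) ≈ 1.2587)
Function('W')(g) = Mul(-12, g) (Function('W')(g) = Mul(Mul(2, g), -6) = Mul(-12, g))
Pow(Add(Function('W')(P), Mul(-1712, -299)), Rational(1, 2)) = Pow(Add(Mul(-12, Rational(326, 259)), Mul(-1712, -299)), Rational(1, 2)) = Pow(Add(Rational(-3912, 259), 511888), Rational(1, 2)) = Pow(Rational(132575080, 259), Rational(1, 2)) = Mul(Rational(2, 259), Pow(8584236430, Rational(1, 2)))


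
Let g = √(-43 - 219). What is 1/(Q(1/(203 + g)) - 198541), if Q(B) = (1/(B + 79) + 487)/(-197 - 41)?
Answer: 238*(-79*√262 + 16038*I)/(-757847543513*I + 3733006356*√262) ≈ -5.0367e-6 + 1.1102e-16*I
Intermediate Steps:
g = I*√262 (g = √(-262) = I*√262 ≈ 16.186*I)
Q(B) = -487/238 - 1/(238*(79 + B)) (Q(B) = (1/(79 + B) + 487)/(-238) = (487 + 1/(79 + B))*(-1/238) = -487/238 - 1/(238*(79 + B)))
1/(Q(1/(203 + g)) - 198541) = 1/((-38474 - 487/(203 + I*√262))/(238*(79 + 1/(203 + I*√262))) - 198541) = 1/(-198541 + (-38474 - 487/(203 + I*√262))/(238*(79 + 1/(203 + I*√262))))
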